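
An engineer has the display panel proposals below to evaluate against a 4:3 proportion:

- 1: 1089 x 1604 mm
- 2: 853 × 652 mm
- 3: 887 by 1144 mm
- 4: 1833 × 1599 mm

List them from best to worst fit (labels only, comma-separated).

2, 3, 1, 4

1: 1604/1089 ≈ 1.473 → |1.473 − 1.333| = 0.140
2: 853/652 ≈ 1.308 → |1.308 − 1.333| = 0.025
3: 1144/887 ≈ 1.290 → |1.290 − 1.333| = 0.043
4: 1833/1599 ≈ 1.146 → |1.146 − 1.333| = 0.187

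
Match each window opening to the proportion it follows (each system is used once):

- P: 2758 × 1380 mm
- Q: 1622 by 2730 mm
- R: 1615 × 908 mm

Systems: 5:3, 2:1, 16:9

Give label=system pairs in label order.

P=2:1, Q=5:3, R=16:9

P = 2758/1380 ≈ 1.999 → 2:1 (2.000)
Q = 2730/1622 ≈ 1.683 → 5:3 (1.667)
R = 1615/908 ≈ 1.779 → 16:9 (1.778)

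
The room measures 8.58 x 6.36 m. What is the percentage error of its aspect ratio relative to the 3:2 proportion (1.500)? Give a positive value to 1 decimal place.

10.1%

Ratio = 8.58 / 6.36 ≈ 1.3491.
Ideal 3:2 = 1.5000. |1.3491 − 1.5000| / 1.5000 ≈ 10.06% → 10.1%.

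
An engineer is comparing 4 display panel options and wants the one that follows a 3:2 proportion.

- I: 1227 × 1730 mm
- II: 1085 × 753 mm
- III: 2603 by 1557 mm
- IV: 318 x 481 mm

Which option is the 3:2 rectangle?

Target 3:2 ≈ 1.500.
I: 1.410 (Δ0.090)  II: 1.441 (Δ0.059)  III: 1.672 (Δ0.172)  IV: 1.513 (Δ0.013)

IV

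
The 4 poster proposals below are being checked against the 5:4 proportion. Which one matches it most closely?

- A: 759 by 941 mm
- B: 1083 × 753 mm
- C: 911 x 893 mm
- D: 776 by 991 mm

Ratios (long/short): A ≈ 1.240; B ≈ 1.438; C ≈ 1.020; D ≈ 1.277.
5:4 ≈ 1.250; option A is nearest (Δ 0.010).

A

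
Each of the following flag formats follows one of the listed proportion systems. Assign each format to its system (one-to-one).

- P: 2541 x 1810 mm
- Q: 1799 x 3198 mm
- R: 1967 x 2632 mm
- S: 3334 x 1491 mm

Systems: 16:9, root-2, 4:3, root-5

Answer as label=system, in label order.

P=root-2, Q=16:9, R=4:3, S=root-5

Ratios: P ≈ 1.404; Q ≈ 1.778; R ≈ 1.338; S ≈ 2.236.
Targets: 16:9 ≈ 1.778; root-2 ≈ 1.414; 4:3 ≈ 1.333; root-5 ≈ 2.236.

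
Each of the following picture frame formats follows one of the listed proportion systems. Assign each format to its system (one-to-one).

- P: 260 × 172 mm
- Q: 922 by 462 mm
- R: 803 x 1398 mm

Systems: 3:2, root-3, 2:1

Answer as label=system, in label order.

P=3:2, Q=2:1, R=root-3

Ratios: P ≈ 1.512; Q ≈ 1.996; R ≈ 1.741.
Targets: 3:2 ≈ 1.500; root-3 ≈ 1.732; 2:1 ≈ 2.000.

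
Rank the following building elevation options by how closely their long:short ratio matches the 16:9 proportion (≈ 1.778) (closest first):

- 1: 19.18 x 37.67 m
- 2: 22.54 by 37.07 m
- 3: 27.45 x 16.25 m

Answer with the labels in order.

1: 37.67/19.18 ≈ 1.964 → |1.964 − 1.778| = 0.186
2: 37.07/22.54 ≈ 1.645 → |1.645 − 1.778| = 0.133
3: 27.45/16.25 ≈ 1.689 → |1.689 − 1.778| = 0.089

3, 2, 1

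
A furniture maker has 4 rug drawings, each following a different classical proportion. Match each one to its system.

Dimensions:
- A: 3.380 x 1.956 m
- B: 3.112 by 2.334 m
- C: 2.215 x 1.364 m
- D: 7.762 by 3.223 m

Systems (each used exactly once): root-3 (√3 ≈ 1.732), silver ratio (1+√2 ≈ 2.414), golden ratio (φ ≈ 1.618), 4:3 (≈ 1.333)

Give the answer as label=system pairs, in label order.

A=root-3, B=4:3, C=golden ratio, D=silver ratio

A = 3.380/1.956 ≈ 1.728 → root-3 (1.732)
B = 3.112/2.334 ≈ 1.333 → 4:3 (1.333)
C = 2.215/1.364 ≈ 1.624 → golden ratio (1.618)
D = 7.762/3.223 ≈ 2.408 → silver ratio (2.414)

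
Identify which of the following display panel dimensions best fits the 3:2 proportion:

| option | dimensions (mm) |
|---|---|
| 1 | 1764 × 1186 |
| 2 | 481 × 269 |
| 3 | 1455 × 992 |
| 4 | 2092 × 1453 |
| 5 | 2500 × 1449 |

1

Target 3:2 ≈ 1.500.
1: 1.487 (Δ0.013)  2: 1.788 (Δ0.288)  3: 1.467 (Δ0.033)  4: 1.440 (Δ0.060)  5: 1.725 (Δ0.225)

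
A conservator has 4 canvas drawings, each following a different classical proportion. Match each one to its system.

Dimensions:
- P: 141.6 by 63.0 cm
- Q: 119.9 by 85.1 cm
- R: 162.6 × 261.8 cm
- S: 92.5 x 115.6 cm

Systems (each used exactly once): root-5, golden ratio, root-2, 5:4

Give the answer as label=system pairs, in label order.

P = 141.6/63.0 ≈ 2.248 → root-5 (2.236)
Q = 119.9/85.1 ≈ 1.409 → root-2 (1.414)
R = 261.8/162.6 ≈ 1.610 → golden ratio (1.618)
S = 115.6/92.5 ≈ 1.250 → 5:4 (1.250)

P=root-5, Q=root-2, R=golden ratio, S=5:4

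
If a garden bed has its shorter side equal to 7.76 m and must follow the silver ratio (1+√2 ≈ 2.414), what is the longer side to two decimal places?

18.73 m

silver ratio ≈ 2.41421.
Longer side = 7.76 × 2.41421 ≈ 18.7343 → 18.73 m.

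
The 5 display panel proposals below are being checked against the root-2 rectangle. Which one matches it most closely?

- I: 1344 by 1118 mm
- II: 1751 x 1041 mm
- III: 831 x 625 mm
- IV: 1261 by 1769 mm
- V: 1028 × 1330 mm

Ratios (long/short): I ≈ 1.202; II ≈ 1.682; III ≈ 1.330; IV ≈ 1.403; V ≈ 1.294.
root-2 ≈ 1.414; option IV is nearest (Δ 0.011).

IV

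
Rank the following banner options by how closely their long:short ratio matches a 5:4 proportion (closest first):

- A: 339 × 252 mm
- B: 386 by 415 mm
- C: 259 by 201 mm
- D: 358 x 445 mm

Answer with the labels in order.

A: 339/252 ≈ 1.345 → |1.345 − 1.250| = 0.095
B: 415/386 ≈ 1.075 → |1.075 − 1.250| = 0.175
C: 259/201 ≈ 1.289 → |1.289 − 1.250| = 0.039
D: 445/358 ≈ 1.243 → |1.243 − 1.250| = 0.007

D, C, A, B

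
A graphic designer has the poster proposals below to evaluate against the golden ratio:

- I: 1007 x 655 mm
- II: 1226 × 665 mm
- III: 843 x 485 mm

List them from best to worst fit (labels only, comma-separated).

I: 1007/655 ≈ 1.537 → |1.537 − 1.618| = 0.081
II: 1226/665 ≈ 1.844 → |1.844 − 1.618| = 0.226
III: 843/485 ≈ 1.738 → |1.738 − 1.618| = 0.120

I, III, II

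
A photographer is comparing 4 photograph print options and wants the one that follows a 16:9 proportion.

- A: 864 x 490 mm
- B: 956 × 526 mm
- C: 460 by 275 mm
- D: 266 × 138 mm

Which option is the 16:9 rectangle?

A

Target 16:9 ≈ 1.778.
A: 1.763 (Δ0.015)  B: 1.817 (Δ0.039)  C: 1.673 (Δ0.105)  D: 1.928 (Δ0.150)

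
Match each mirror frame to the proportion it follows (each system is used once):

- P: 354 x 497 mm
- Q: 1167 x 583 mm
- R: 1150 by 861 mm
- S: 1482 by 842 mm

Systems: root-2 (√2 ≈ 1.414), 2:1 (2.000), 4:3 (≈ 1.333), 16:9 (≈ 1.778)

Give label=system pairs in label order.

Ratios: P ≈ 1.404; Q ≈ 2.002; R ≈ 1.336; S ≈ 1.760.
Targets: root-2 ≈ 1.414; 2:1 ≈ 2.000; 4:3 ≈ 1.333; 16:9 ≈ 1.778.

P=root-2, Q=2:1, R=4:3, S=16:9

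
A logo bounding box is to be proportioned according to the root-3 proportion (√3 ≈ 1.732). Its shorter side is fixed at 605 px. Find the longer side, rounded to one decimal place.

root-3 ≈ 1.73205.
Longer side = 605 × 1.73205 ≈ 1047.890 → 1047.9 px.

1047.9 px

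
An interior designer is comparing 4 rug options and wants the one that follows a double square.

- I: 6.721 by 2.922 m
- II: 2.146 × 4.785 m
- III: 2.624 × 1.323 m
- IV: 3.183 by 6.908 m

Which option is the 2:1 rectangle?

Target 2:1 ≈ 2.000.
I: 2.300 (Δ0.300)  II: 2.230 (Δ0.230)  III: 1.983 (Δ0.017)  IV: 2.170 (Δ0.170)

III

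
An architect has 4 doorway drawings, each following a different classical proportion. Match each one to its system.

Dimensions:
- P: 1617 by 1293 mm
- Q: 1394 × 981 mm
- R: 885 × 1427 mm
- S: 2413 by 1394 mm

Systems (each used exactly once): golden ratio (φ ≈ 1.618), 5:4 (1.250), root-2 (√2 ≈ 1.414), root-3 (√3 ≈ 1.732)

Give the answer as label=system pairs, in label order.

Ratios: P ≈ 1.251; Q ≈ 1.421; R ≈ 1.612; S ≈ 1.731.
Targets: golden ratio ≈ 1.618; 5:4 ≈ 1.250; root-2 ≈ 1.414; root-3 ≈ 1.732.

P=5:4, Q=root-2, R=golden ratio, S=root-3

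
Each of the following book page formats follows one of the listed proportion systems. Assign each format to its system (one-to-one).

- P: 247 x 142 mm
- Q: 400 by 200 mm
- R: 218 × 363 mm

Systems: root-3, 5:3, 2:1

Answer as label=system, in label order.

P=root-3, Q=2:1, R=5:3

P = 247/142 ≈ 1.739 → root-3 (1.732)
Q = 400/200 ≈ 2.000 → 2:1 (2.000)
R = 363/218 ≈ 1.665 → 5:3 (1.667)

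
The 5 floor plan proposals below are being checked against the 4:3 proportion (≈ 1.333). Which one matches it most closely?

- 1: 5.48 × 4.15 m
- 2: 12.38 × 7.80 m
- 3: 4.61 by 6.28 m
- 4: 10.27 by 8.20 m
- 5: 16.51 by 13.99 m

Ratios (long/short): 1 ≈ 1.320; 2 ≈ 1.587; 3 ≈ 1.362; 4 ≈ 1.252; 5 ≈ 1.180.
4:3 ≈ 1.333; option 1 is nearest (Δ 0.013).

1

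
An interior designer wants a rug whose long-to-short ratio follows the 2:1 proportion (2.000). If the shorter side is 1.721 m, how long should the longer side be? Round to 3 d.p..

3.442 m

2:1 = 2.00000.
Longer side = 1.721 × 2.00000 ≈ 3.44200 → 3.442 m.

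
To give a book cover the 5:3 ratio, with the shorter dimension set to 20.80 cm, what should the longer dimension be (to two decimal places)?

5:3 ≈ 1.66667.
Longer side = 20.80 × 1.66667 ≈ 34.6667 → 34.67 cm.

34.67 cm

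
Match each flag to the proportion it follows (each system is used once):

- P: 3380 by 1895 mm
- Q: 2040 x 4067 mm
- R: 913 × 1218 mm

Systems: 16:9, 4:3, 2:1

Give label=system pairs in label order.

P = 3380/1895 ≈ 1.784 → 16:9 (1.778)
Q = 4067/2040 ≈ 1.994 → 2:1 (2.000)
R = 1218/913 ≈ 1.334 → 4:3 (1.333)

P=16:9, Q=2:1, R=4:3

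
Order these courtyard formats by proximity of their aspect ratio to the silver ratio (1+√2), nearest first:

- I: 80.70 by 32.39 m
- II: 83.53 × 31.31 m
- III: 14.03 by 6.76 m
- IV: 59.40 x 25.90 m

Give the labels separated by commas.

Ratios: I = 80.70 / 32.39 ≈ 2.492; II = 83.53 / 31.31 ≈ 2.668; III = 14.03 / 6.76 ≈ 2.075; IV = 59.40 / 25.90 ≈ 2.293.
|Δ from 2.414|: I 0.078; II 0.254; III 0.339; IV 0.121.

I, IV, II, III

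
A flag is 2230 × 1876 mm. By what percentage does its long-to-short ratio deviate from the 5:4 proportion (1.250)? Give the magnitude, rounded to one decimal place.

Ratio = 2230 / 1876 ≈ 1.1887.
Ideal 5:4 = 1.2500. |1.1887 − 1.2500| / 1.2500 ≈ 4.90% → 4.9%.

4.9%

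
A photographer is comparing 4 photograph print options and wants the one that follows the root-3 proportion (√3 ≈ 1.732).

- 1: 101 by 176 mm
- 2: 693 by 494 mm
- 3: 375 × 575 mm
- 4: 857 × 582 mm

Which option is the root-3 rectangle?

1

Target root-3 ≈ 1.732.
1: 1.743 (Δ0.011)  2: 1.403 (Δ0.329)  3: 1.533 (Δ0.199)  4: 1.473 (Δ0.259)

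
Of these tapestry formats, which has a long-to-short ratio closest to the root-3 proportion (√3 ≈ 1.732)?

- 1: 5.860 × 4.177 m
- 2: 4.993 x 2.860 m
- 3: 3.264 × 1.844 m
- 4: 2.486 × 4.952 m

Target root-3 ≈ 1.732.
1: 1.403 (Δ0.329)  2: 1.746 (Δ0.014)  3: 1.770 (Δ0.038)  4: 1.992 (Δ0.260)

2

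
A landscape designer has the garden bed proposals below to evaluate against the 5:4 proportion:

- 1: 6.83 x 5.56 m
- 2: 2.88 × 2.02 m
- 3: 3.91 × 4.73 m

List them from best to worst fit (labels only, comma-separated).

Ratios: 1 = 6.83 / 5.56 ≈ 1.228; 2 = 2.88 / 2.02 ≈ 1.426; 3 = 4.73 / 3.91 ≈ 1.210.
|Δ from 1.250|: 1 0.022; 2 0.176; 3 0.040.

1, 3, 2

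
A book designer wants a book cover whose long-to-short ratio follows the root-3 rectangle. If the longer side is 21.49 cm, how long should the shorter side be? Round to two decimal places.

12.41 cm

root-3 ≈ 1.73205.
Shorter side = 21.49 ÷ 1.73205 ≈ 12.4073 → 12.41 cm.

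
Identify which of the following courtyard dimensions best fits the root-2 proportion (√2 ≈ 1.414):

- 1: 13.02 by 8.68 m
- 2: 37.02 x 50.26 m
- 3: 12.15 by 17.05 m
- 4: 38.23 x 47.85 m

3

Ratios (long/short): 1 ≈ 1.500; 2 ≈ 1.358; 3 ≈ 1.403; 4 ≈ 1.252.
root-2 ≈ 1.414; option 3 is nearest (Δ 0.011).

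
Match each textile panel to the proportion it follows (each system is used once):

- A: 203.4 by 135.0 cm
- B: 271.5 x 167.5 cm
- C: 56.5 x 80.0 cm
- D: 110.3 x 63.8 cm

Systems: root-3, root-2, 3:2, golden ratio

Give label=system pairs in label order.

A = 203.4/135.0 ≈ 1.507 → 3:2 (1.500)
B = 271.5/167.5 ≈ 1.621 → golden ratio (1.618)
C = 80.0/56.5 ≈ 1.416 → root-2 (1.414)
D = 110.3/63.8 ≈ 1.729 → root-3 (1.732)

A=3:2, B=golden ratio, C=root-2, D=root-3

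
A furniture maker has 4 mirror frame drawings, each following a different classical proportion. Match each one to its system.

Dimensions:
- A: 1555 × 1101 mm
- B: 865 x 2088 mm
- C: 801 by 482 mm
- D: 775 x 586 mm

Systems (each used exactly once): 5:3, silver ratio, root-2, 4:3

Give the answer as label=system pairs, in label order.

A=root-2, B=silver ratio, C=5:3, D=4:3

A = 1555/1101 ≈ 1.412 → root-2 (1.414)
B = 2088/865 ≈ 2.414 → silver ratio (2.414)
C = 801/482 ≈ 1.662 → 5:3 (1.667)
D = 775/586 ≈ 1.323 → 4:3 (1.333)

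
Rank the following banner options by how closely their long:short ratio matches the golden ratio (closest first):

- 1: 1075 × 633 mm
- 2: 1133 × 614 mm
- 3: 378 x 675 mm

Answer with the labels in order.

1: 1075/633 ≈ 1.698 → |1.698 − 1.618| = 0.080
2: 1133/614 ≈ 1.845 → |1.845 − 1.618| = 0.227
3: 675/378 ≈ 1.786 → |1.786 − 1.618| = 0.168

1, 3, 2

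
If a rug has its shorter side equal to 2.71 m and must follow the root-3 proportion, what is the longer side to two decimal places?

root-3 ≈ 1.73205.
Longer side = 2.71 × 1.73205 ≈ 4.6939 → 4.69 m.

4.69 m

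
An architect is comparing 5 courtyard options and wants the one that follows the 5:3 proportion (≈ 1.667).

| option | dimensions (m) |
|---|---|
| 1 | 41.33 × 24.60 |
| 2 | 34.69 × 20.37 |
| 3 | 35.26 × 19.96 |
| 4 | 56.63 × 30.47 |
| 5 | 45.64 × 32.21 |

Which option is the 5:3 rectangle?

Target 5:3 ≈ 1.667.
1: 1.680 (Δ0.013)  2: 1.703 (Δ0.036)  3: 1.767 (Δ0.100)  4: 1.859 (Δ0.192)  5: 1.417 (Δ0.250)

1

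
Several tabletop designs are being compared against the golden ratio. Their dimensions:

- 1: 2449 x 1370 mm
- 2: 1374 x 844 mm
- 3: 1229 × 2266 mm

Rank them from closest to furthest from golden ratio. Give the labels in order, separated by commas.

Ratios: 1 = 2449 / 1370 ≈ 1.788; 2 = 1374 / 844 ≈ 1.628; 3 = 2266 / 1229 ≈ 1.844.
|Δ from 1.618|: 1 0.170; 2 0.010; 3 0.226.

2, 1, 3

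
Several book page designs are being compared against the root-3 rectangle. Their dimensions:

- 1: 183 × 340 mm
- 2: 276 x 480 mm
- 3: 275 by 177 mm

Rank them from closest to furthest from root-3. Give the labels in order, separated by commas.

2, 1, 3

1: 340/183 ≈ 1.858 → |1.858 − 1.732| = 0.126
2: 480/276 ≈ 1.739 → |1.739 − 1.732| = 0.007
3: 275/177 ≈ 1.554 → |1.554 − 1.732| = 0.178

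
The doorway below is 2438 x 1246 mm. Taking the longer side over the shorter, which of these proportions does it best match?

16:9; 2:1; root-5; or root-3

2:1

Ratio = 2438 / 1246 ≈ 1.957.
Distances: 16:9 1.778 (Δ 0.179); 2:1 2.000 (Δ 0.043); root-5 2.236 (Δ 0.279); root-3 1.732 (Δ 0.225).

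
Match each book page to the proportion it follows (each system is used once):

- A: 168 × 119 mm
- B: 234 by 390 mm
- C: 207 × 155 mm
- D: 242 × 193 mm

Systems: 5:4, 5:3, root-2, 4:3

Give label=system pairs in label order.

A=root-2, B=5:3, C=4:3, D=5:4

A = 168/119 ≈ 1.412 → root-2 (1.414)
B = 390/234 ≈ 1.667 → 5:3 (1.667)
C = 207/155 ≈ 1.335 → 4:3 (1.333)
D = 242/193 ≈ 1.254 → 5:4 (1.250)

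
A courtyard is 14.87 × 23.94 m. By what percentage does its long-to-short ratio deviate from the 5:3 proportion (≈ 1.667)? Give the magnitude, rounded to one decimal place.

3.4%

Ratio = 23.94 / 14.87 ≈ 1.6100.
Ideal 5:3 ≈ 1.6667. |1.6100 − 1.6667| / 1.6667 ≈ 3.40% → 3.4%.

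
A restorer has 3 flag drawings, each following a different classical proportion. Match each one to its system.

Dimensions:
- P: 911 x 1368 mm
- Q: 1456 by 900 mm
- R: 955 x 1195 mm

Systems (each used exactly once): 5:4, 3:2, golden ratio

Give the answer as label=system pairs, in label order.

P=3:2, Q=golden ratio, R=5:4

Ratios: P ≈ 1.502; Q ≈ 1.618; R ≈ 1.251.
Targets: 5:4 ≈ 1.250; 3:2 ≈ 1.500; golden ratio ≈ 1.618.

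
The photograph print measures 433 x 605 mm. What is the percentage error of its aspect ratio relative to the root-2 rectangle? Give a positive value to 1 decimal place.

1.2%

Ratio = 605 / 433 ≈ 1.3972.
Ideal root-2 ≈ 1.4142. |1.3972 − 1.4142| / 1.4142 ≈ 1.20% → 1.2%.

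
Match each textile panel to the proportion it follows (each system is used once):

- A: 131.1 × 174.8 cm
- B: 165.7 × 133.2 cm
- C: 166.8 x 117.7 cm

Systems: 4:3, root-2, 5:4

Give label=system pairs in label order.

A=4:3, B=5:4, C=root-2

Ratios: A ≈ 1.333; B ≈ 1.244; C ≈ 1.417.
Targets: 4:3 ≈ 1.333; root-2 ≈ 1.414; 5:4 ≈ 1.250.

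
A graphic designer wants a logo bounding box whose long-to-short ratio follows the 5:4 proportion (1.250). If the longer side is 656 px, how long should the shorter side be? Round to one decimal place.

5:4 = 1.25000.
Shorter side = 656 ÷ 1.25000 ≈ 524.800 → 524.8 px.

524.8 px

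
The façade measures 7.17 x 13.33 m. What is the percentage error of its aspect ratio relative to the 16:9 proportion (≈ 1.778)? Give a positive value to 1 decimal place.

4.6%

Ratio = 13.33 / 7.17 ≈ 1.8591.
Ideal 16:9 ≈ 1.7778. |1.8591 − 1.7778| / 1.7778 ≈ 4.57% → 4.6%.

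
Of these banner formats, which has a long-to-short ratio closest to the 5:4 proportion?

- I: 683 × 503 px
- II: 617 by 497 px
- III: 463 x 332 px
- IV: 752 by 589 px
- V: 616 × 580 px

Ratios (long/short): I ≈ 1.358; II ≈ 1.241; III ≈ 1.395; IV ≈ 1.277; V ≈ 1.062.
5:4 ≈ 1.250; option II is nearest (Δ 0.009).

II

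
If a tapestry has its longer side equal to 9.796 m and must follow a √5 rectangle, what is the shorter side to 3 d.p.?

4.381 m

root-5 ≈ 2.23607.
Shorter side = 9.796 ÷ 2.23607 ≈ 4.38090 → 4.381 m.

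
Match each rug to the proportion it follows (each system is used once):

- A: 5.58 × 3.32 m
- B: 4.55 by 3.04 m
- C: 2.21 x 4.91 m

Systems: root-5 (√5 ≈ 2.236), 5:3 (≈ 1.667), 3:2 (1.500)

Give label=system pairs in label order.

A=5:3, B=3:2, C=root-5

Ratios: A ≈ 1.681; B ≈ 1.497; C ≈ 2.222.
Targets: root-5 ≈ 2.236; 5:3 ≈ 1.667; 3:2 ≈ 1.500.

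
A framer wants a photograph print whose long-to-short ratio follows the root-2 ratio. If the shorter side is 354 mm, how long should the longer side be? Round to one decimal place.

500.6 mm

root-2 ≈ 1.41421.
Longer side = 354 × 1.41421 ≈ 500.630 → 500.6 mm.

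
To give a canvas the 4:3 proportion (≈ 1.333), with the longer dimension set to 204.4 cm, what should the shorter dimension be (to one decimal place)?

153.3 cm

4:3 ≈ 1.33333.
Shorter side = 204.4 ÷ 1.33333 ≈ 153.300 → 153.3 cm.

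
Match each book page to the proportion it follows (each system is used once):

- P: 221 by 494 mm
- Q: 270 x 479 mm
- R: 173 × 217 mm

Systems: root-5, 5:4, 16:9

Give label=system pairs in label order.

P = 494/221 ≈ 2.235 → root-5 (2.236)
Q = 479/270 ≈ 1.774 → 16:9 (1.778)
R = 217/173 ≈ 1.254 → 5:4 (1.250)

P=root-5, Q=16:9, R=5:4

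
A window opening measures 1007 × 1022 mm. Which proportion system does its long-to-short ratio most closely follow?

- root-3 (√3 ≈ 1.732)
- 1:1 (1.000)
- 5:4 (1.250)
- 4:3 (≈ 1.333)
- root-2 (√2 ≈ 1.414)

1:1

1022/1007 ≈ 1.015. Nearest candidates are 1:1 (1.000, off by 0.015) and 5:4 (1.250, off by 0.235).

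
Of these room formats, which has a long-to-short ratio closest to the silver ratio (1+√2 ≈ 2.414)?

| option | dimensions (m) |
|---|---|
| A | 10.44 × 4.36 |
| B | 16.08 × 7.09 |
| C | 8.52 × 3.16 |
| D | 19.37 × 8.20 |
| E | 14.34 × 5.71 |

A

Ratios (long/short): A ≈ 2.394; B ≈ 2.268; C ≈ 2.696; D ≈ 2.362; E ≈ 2.511.
silver ratio ≈ 2.414; option A is nearest (Δ 0.020).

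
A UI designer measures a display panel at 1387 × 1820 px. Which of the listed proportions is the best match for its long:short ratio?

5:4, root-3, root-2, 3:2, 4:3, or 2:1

4:3

Ratio = 1820 / 1387 ≈ 1.312.
Distances: 5:4 1.250 (Δ 0.062); root-3 1.732 (Δ 0.420); root-2 1.414 (Δ 0.102); 3:2 1.500 (Δ 0.188); 4:3 1.333 (Δ 0.021); 2:1 2.000 (Δ 0.688).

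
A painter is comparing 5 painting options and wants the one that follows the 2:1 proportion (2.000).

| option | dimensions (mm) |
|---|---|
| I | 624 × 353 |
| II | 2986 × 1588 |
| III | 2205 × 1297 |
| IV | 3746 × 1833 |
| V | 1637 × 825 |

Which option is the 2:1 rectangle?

V

Target 2:1 ≈ 2.000.
I: 1.768 (Δ0.232)  II: 1.880 (Δ0.120)  III: 1.700 (Δ0.300)  IV: 2.044 (Δ0.044)  V: 1.984 (Δ0.016)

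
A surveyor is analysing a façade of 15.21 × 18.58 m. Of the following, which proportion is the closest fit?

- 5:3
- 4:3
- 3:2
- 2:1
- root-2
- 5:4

18.58/15.21 ≈ 1.222. Nearest candidates are 5:4 (1.250, off by 0.028) and 4:3 (1.333, off by 0.111).

5:4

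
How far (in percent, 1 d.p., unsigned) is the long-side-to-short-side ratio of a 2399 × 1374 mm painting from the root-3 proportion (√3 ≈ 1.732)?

0.8%

Ratio = 2399 / 1374 ≈ 1.7460.
Ideal root-3 ≈ 1.7321. |1.7460 − 1.7321| / 1.7321 ≈ 0.80% → 0.8%.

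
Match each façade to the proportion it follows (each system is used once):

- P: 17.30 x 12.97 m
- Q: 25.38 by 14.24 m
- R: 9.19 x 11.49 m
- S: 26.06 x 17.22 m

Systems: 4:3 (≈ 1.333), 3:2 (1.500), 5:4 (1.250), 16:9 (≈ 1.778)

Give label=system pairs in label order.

Ratios: P ≈ 1.334; Q ≈ 1.782; R ≈ 1.250; S ≈ 1.513.
Targets: 4:3 ≈ 1.333; 3:2 ≈ 1.500; 5:4 ≈ 1.250; 16:9 ≈ 1.778.

P=4:3, Q=16:9, R=5:4, S=3:2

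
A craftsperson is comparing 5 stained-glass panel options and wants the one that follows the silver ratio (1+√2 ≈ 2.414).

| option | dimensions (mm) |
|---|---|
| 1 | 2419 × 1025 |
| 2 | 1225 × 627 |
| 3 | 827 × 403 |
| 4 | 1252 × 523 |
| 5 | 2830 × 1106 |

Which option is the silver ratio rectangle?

Ratios (long/short): 1 ≈ 2.360; 2 ≈ 1.954; 3 ≈ 2.052; 4 ≈ 2.394; 5 ≈ 2.559.
silver ratio ≈ 2.414; option 4 is nearest (Δ 0.020).

4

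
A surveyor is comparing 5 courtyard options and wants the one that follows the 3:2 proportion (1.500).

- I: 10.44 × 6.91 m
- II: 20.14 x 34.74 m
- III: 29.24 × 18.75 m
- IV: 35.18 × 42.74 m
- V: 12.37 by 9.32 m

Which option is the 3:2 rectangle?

Target 3:2 ≈ 1.500.
I: 1.511 (Δ0.011)  II: 1.725 (Δ0.225)  III: 1.559 (Δ0.059)  IV: 1.215 (Δ0.285)  V: 1.327 (Δ0.173)

I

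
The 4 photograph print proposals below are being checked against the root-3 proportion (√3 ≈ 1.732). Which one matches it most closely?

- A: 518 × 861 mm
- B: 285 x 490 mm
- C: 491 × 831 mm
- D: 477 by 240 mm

B

Ratios (long/short): A ≈ 1.662; B ≈ 1.719; C ≈ 1.692; D ≈ 1.988.
root-3 ≈ 1.732; option B is nearest (Δ 0.013).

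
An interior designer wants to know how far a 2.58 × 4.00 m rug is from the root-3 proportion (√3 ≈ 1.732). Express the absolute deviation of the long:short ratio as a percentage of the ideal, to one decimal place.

10.5%

Ratio = 4.00 / 2.58 ≈ 1.5504.
Ideal root-3 ≈ 1.7321. |1.5504 − 1.7321| / 1.7321 ≈ 10.49% → 10.5%.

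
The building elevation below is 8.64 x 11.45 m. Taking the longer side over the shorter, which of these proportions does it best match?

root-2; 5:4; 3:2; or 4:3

Ratio = 11.45 / 8.64 ≈ 1.325.
Distances: root-2 1.414 (Δ 0.089); 5:4 1.250 (Δ 0.075); 3:2 1.500 (Δ 0.175); 4:3 1.333 (Δ 0.008).

4:3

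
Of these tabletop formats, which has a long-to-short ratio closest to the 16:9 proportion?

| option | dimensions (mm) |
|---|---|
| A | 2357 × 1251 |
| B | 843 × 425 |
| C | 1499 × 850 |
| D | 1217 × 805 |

Ratios (long/short): A ≈ 1.884; B ≈ 1.984; C ≈ 1.764; D ≈ 1.512.
16:9 ≈ 1.778; option C is nearest (Δ 0.014).

C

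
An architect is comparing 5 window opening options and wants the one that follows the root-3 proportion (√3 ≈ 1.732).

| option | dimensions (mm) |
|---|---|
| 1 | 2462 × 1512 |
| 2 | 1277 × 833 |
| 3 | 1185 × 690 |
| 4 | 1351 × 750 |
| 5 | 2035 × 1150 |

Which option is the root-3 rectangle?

Ratios (long/short): 1 ≈ 1.628; 2 ≈ 1.533; 3 ≈ 1.717; 4 ≈ 1.801; 5 ≈ 1.770.
root-3 ≈ 1.732; option 3 is nearest (Δ 0.015).

3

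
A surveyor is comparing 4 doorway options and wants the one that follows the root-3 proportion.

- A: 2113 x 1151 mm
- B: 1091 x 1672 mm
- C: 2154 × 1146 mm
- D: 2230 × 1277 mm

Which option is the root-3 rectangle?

D

Target root-3 ≈ 1.732.
A: 1.836 (Δ0.104)  B: 1.533 (Δ0.199)  C: 1.880 (Δ0.148)  D: 1.746 (Δ0.014)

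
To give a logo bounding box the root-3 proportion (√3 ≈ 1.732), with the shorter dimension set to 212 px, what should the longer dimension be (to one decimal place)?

root-3 ≈ 1.73205.
Longer side = 212 × 1.73205 ≈ 367.195 → 367.2 px.

367.2 px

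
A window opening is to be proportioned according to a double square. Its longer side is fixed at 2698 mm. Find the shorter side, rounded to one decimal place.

2:1 = 2.00000.
Shorter side = 2698 ÷ 2.00000 ≈ 1349.000 → 1349.0 mm.

1349.0 mm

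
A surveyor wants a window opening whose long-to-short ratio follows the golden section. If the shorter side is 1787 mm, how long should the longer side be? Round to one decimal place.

2891.4 mm

golden ratio ≈ 1.61803.
Longer side = 1787 × 1.61803 ≈ 2891.420 → 2891.4 mm.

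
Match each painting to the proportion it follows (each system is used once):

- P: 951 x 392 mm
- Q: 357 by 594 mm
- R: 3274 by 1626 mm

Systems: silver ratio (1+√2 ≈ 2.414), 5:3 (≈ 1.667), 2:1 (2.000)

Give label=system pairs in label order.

Ratios: P ≈ 2.426; Q ≈ 1.664; R ≈ 2.014.
Targets: silver ratio ≈ 2.414; 5:3 ≈ 1.667; 2:1 ≈ 2.000.

P=silver ratio, Q=5:3, R=2:1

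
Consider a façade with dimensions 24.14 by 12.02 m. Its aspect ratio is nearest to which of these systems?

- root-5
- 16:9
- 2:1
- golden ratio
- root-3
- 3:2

2:1

24.14/12.02 ≈ 2.008. Nearest candidates are 2:1 (2.000, off by 0.008) and root-5 (2.236, off by 0.228).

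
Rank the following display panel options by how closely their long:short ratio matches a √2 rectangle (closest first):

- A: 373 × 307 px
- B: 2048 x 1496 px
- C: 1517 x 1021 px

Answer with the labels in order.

B, C, A

A: 373/307 ≈ 1.215 → |1.215 − 1.414| = 0.199
B: 2048/1496 ≈ 1.369 → |1.369 − 1.414| = 0.045
C: 1517/1021 ≈ 1.486 → |1.486 − 1.414| = 0.072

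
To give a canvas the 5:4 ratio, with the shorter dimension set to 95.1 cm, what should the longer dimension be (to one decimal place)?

5:4 = 1.25000.
Longer side = 95.1 × 1.25000 ≈ 118.875 → 118.9 cm.

118.9 cm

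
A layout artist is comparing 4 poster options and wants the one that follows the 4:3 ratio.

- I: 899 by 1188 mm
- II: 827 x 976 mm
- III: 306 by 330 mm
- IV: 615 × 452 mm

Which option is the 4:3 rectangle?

Target 4:3 ≈ 1.333.
I: 1.321 (Δ0.012)  II: 1.180 (Δ0.153)  III: 1.078 (Δ0.255)  IV: 1.361 (Δ0.028)

I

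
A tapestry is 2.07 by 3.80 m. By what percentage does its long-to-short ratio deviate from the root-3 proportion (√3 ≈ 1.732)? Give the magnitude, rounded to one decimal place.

Ratio = 3.80 / 2.07 ≈ 1.8357.
Ideal root-3 ≈ 1.7321. |1.8357 − 1.7321| / 1.7321 ≈ 5.98% → 6.0%.

6.0%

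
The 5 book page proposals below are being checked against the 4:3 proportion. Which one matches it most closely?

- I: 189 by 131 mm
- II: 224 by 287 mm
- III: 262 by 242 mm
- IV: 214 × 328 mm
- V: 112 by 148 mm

V

Ratios (long/short): I ≈ 1.443; II ≈ 1.281; III ≈ 1.083; IV ≈ 1.533; V ≈ 1.321.
4:3 ≈ 1.333; option V is nearest (Δ 0.012).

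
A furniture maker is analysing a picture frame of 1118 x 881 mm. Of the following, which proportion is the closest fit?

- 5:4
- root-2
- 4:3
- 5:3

1118/881 ≈ 1.269. Nearest candidates are 5:4 (1.250, off by 0.019) and 4:3 (1.333, off by 0.064).

5:4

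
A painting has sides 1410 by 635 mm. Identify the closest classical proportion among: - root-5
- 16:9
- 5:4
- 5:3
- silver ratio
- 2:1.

root-5

1410/635 ≈ 2.220. Nearest candidates are root-5 (2.236, off by 0.016) and silver ratio (2.414, off by 0.194).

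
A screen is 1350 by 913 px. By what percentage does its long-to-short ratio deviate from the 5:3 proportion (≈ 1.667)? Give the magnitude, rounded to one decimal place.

Ratio = 1350 / 913 ≈ 1.4786.
Ideal 5:3 ≈ 1.6667. |1.4786 − 1.6667| / 1.6667 ≈ 11.29% → 11.3%.

11.3%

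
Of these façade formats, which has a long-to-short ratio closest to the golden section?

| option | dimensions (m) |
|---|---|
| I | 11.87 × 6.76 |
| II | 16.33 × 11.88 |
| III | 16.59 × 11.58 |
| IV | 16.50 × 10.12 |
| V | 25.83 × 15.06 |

IV

Target golden ratio ≈ 1.618.
I: 1.756 (Δ0.138)  II: 1.375 (Δ0.243)  III: 1.433 (Δ0.185)  IV: 1.630 (Δ0.012)  V: 1.715 (Δ0.097)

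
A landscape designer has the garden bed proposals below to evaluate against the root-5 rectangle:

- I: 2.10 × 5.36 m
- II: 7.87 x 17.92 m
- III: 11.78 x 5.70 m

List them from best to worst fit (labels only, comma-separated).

II, III, I

I: 5.36/2.10 ≈ 2.552 → |2.552 − 2.236| = 0.316
II: 17.92/7.87 ≈ 2.277 → |2.277 − 2.236| = 0.041
III: 11.78/5.70 ≈ 2.067 → |2.067 − 2.236| = 0.169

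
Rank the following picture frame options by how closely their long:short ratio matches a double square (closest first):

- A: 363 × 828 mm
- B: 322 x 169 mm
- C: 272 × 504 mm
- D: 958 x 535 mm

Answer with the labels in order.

B, C, D, A

Ratios: A = 828 / 363 ≈ 2.281; B = 322 / 169 ≈ 1.905; C = 504 / 272 ≈ 1.853; D = 958 / 535 ≈ 1.791.
|Δ from 2.000|: A 0.281; B 0.095; C 0.147; D 0.209.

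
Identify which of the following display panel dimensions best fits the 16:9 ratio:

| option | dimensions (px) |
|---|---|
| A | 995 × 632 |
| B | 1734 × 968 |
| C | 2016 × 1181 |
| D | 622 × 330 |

B

Target 16:9 ≈ 1.778.
A: 1.574 (Δ0.204)  B: 1.791 (Δ0.013)  C: 1.707 (Δ0.071)  D: 1.885 (Δ0.107)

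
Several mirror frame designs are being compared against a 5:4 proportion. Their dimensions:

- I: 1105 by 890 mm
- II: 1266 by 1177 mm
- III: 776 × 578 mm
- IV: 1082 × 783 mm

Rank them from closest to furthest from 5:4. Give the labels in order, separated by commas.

Ratios: I = 1105 / 890 ≈ 1.242; II = 1266 / 1177 ≈ 1.076; III = 776 / 578 ≈ 1.343; IV = 1082 / 783 ≈ 1.382.
|Δ from 1.250|: I 0.008; II 0.174; III 0.093; IV 0.132.

I, III, IV, II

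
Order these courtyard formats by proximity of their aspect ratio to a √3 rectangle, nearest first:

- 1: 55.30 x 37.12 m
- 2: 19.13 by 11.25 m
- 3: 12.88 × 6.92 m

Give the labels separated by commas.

Ratios: 1 = 55.30 / 37.12 ≈ 1.490; 2 = 19.13 / 11.25 ≈ 1.700; 3 = 12.88 / 6.92 ≈ 1.861.
|Δ from 1.732|: 1 0.242; 2 0.032; 3 0.129.

2, 3, 1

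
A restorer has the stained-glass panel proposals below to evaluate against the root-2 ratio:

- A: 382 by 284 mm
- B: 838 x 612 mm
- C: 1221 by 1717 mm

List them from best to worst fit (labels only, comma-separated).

A: 382/284 ≈ 1.345 → |1.345 − 1.414| = 0.069
B: 838/612 ≈ 1.369 → |1.369 − 1.414| = 0.045
C: 1717/1221 ≈ 1.406 → |1.406 − 1.414| = 0.008

C, B, A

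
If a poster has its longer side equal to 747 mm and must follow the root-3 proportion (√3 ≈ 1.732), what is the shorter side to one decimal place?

root-3 ≈ 1.73205.
Shorter side = 747 ÷ 1.73205 ≈ 431.281 → 431.3 mm.

431.3 mm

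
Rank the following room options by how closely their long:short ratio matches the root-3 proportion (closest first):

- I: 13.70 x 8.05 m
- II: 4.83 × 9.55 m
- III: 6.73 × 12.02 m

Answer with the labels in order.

I, III, II

Ratios: I = 13.70 / 8.05 ≈ 1.702; II = 9.55 / 4.83 ≈ 1.977; III = 12.02 / 6.73 ≈ 1.786.
|Δ from 1.732|: I 0.030; II 0.245; III 0.054.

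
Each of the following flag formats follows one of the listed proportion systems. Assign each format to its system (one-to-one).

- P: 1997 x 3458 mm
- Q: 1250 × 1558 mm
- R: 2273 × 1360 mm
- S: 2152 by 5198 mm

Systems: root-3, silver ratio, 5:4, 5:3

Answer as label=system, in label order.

P = 3458/1997 ≈ 1.732 → root-3 (1.732)
Q = 1558/1250 ≈ 1.246 → 5:4 (1.250)
R = 2273/1360 ≈ 1.671 → 5:3 (1.667)
S = 5198/2152 ≈ 2.415 → silver ratio (2.414)

P=root-3, Q=5:4, R=5:3, S=silver ratio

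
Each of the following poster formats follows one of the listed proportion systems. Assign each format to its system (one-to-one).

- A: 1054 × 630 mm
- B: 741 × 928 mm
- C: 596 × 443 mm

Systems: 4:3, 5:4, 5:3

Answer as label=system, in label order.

A = 1054/630 ≈ 1.673 → 5:3 (1.667)
B = 928/741 ≈ 1.252 → 5:4 (1.250)
C = 596/443 ≈ 1.345 → 4:3 (1.333)

A=5:3, B=5:4, C=4:3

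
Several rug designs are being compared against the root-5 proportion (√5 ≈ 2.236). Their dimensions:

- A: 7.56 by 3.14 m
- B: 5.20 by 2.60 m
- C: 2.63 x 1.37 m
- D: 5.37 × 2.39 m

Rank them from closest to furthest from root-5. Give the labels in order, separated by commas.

D, A, B, C

A: 7.56/3.14 ≈ 2.408 → |2.408 − 2.236| = 0.172
B: 5.20/2.60 ≈ 2.000 → |2.000 − 2.236| = 0.236
C: 2.63/1.37 ≈ 1.920 → |1.920 − 2.236| = 0.316
D: 5.37/2.39 ≈ 2.247 → |2.247 − 2.236| = 0.011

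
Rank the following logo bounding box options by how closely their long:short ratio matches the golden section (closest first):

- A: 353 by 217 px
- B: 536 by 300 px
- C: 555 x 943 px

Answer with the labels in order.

Ratios: A = 353 / 217 ≈ 1.627; B = 536 / 300 ≈ 1.787; C = 943 / 555 ≈ 1.699.
|Δ from 1.618|: A 0.009; B 0.169; C 0.081.

A, C, B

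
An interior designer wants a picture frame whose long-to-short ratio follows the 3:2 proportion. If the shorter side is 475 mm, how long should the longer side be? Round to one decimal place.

712.5 mm

3:2 = 1.50000.
Longer side = 475 × 1.50000 ≈ 712.500 → 712.5 mm.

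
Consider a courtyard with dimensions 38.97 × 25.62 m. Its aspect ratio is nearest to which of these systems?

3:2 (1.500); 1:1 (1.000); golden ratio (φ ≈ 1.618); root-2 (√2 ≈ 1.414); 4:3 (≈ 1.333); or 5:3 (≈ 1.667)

3:2

Ratio = 38.97 / 25.62 ≈ 1.521.
Distances: 3:2 1.500 (Δ 0.021); 1:1 1.000 (Δ 0.521); golden ratio 1.618 (Δ 0.097); root-2 1.414 (Δ 0.107); 4:3 1.333 (Δ 0.188); 5:3 1.667 (Δ 0.146).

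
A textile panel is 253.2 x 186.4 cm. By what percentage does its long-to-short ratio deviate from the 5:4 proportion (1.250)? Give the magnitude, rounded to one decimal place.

8.7%

Ratio = 253.2 / 186.4 ≈ 1.3584.
Ideal 5:4 = 1.2500. |1.3584 − 1.2500| / 1.2500 ≈ 8.67% → 8.7%.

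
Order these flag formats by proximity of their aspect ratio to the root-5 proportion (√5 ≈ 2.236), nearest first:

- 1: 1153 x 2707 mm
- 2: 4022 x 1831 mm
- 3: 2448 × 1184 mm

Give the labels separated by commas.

2, 1, 3

Ratios: 1 = 2707 / 1153 ≈ 2.348; 2 = 4022 / 1831 ≈ 2.197; 3 = 2448 / 1184 ≈ 2.068.
|Δ from 2.236|: 1 0.112; 2 0.039; 3 0.168.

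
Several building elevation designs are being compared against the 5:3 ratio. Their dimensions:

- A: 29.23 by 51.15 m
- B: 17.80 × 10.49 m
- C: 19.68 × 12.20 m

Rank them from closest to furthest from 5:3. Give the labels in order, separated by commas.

B, C, A

A: 51.15/29.23 ≈ 1.750 → |1.750 − 1.667| = 0.083
B: 17.80/10.49 ≈ 1.697 → |1.697 − 1.667| = 0.030
C: 19.68/12.20 ≈ 1.613 → |1.613 − 1.667| = 0.054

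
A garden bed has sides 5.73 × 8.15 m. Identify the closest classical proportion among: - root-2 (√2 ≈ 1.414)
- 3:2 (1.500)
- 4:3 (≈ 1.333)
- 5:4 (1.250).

Ratio = 8.15 / 5.73 ≈ 1.422.
Distances: root-2 1.414 (Δ 0.008); 3:2 1.500 (Δ 0.078); 4:3 1.333 (Δ 0.089); 5:4 1.250 (Δ 0.172).

root-2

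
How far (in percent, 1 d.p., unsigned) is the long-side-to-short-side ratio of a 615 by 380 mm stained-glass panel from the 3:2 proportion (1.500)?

Ratio = 615 / 380 ≈ 1.6184.
Ideal 3:2 = 1.5000. |1.6184 − 1.5000| / 1.5000 ≈ 7.89% → 7.9%.

7.9%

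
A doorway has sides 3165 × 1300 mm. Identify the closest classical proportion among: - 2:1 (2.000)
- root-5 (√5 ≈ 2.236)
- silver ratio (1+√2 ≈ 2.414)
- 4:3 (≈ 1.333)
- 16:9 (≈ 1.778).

3165/1300 ≈ 2.435. Nearest candidates are silver ratio (2.414, off by 0.021) and root-5 (2.236, off by 0.199).

silver ratio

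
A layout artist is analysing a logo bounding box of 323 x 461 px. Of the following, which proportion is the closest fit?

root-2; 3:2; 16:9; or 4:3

461/323 ≈ 1.427. Nearest candidates are root-2 (1.414, off by 0.013) and 3:2 (1.500, off by 0.073).

root-2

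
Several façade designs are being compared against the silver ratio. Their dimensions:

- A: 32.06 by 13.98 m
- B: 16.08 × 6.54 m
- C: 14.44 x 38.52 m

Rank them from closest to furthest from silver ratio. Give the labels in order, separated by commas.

B, A, C

Ratios: A = 32.06 / 13.98 ≈ 2.293; B = 16.08 / 6.54 ≈ 2.459; C = 38.52 / 14.44 ≈ 2.668.
|Δ from 2.414|: A 0.121; B 0.045; C 0.254.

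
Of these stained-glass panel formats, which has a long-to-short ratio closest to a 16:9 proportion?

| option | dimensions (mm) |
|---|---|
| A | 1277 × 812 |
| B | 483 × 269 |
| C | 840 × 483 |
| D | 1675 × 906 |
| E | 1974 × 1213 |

B

Ratios (long/short): A ≈ 1.573; B ≈ 1.796; C ≈ 1.739; D ≈ 1.849; E ≈ 1.627.
16:9 ≈ 1.778; option B is nearest (Δ 0.018).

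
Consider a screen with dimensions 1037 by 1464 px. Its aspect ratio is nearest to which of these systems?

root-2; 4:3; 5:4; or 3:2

Ratio = 1464 / 1037 ≈ 1.412.
Distances: root-2 1.414 (Δ 0.002); 4:3 1.333 (Δ 0.079); 5:4 1.250 (Δ 0.162); 3:2 1.500 (Δ 0.088).

root-2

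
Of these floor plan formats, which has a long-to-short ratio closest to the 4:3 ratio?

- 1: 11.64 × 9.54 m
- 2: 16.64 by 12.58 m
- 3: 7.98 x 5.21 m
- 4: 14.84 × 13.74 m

Target 4:3 ≈ 1.333.
1: 1.220 (Δ0.113)  2: 1.323 (Δ0.010)  3: 1.532 (Δ0.199)  4: 1.080 (Δ0.253)

2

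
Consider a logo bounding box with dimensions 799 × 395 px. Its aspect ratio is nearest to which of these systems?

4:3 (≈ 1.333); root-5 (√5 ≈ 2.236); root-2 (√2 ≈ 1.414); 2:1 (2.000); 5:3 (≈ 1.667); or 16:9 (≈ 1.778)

2:1

Ratio = 799 / 395 ≈ 2.023.
Distances: 4:3 1.333 (Δ 0.690); root-5 2.236 (Δ 0.213); root-2 1.414 (Δ 0.609); 2:1 2.000 (Δ 0.023); 5:3 1.667 (Δ 0.356); 16:9 1.778 (Δ 0.245).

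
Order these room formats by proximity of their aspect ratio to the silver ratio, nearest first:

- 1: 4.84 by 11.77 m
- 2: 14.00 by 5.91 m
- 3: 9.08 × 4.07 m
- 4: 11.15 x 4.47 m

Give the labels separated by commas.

1: 11.77/4.84 ≈ 2.432 → |2.432 − 2.414| = 0.018
2: 14.00/5.91 ≈ 2.369 → |2.369 − 2.414| = 0.045
3: 9.08/4.07 ≈ 2.231 → |2.231 − 2.414| = 0.183
4: 11.15/4.47 ≈ 2.494 → |2.494 − 2.414| = 0.080

1, 2, 4, 3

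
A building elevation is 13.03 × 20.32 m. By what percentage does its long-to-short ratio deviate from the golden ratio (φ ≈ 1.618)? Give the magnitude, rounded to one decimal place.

3.6%

Ratio = 20.32 / 13.03 ≈ 1.5595.
Ideal golden ratio ≈ 1.6180. |1.5595 − 1.6180| / 1.6180 ≈ 3.62% → 3.6%.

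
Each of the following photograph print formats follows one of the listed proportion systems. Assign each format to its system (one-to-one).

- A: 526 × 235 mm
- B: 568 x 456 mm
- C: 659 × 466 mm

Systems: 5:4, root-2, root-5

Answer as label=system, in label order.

A = 526/235 ≈ 2.238 → root-5 (2.236)
B = 568/456 ≈ 1.246 → 5:4 (1.250)
C = 659/466 ≈ 1.414 → root-2 (1.414)

A=root-5, B=5:4, C=root-2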